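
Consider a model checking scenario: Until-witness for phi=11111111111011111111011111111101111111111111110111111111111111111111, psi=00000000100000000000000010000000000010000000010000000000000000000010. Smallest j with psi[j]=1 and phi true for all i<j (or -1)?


(phi U psi) at 0: need smallest j with psi[j]=1 and phi[i]=1 for all i in [0,j).
Scan from step 0:
  step 0: phi=1, psi=0 -> continue
  step 1: phi=1, psi=0 -> continue
  step 2: phi=1, psi=0 -> continue
  step 3: phi=1, psi=0 -> continue
  step 8: psi=1 and phi held for [0,8) -> witness found
Witness step = 8

8


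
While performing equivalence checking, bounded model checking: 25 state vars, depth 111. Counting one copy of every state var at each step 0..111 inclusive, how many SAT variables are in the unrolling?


BMC unrolls to depth k, creating one copy of each state var for steps 0..k.
Step count = 111 + 1 = 112 (steps 0 through 111)
Vars per step = 25
Total = 25 * 112 = 2800

2800


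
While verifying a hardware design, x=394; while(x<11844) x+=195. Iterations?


Step 1: x goes from 394 toward 11844 by 195; the body runs while x<11844, so iterations = ceil((bound-start)/step)
Step 2: Distance=11450
Step 3: ceil(11450/195)=59

59


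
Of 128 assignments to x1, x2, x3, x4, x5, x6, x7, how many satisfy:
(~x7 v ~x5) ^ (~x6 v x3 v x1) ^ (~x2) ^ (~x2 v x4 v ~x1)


CNF with 4 clauses over 7 vars (128 assignments).
An assignment satisfies CNF iff every clause has >=1 true literal.
Check each row (bits = x1,x2,x3,x4,x5,x6,x7; clause T/F shown):
  row 0 [0000000]: clauses=TTTT -> 1
  row 1 [0000001]: clauses=TTTT -> 1
  row 2 [0000010]: clauses=TFTT -> 0
  row 3 [0000011]: clauses=TFTT -> 0
  row 4 [0000100]: clauses=TTTT -> 1
  (every remaining row is evaluated the same way; all 128 results are listed next)
Full result column, 8 rows per line (x1,x2,x3,x4 fixed per line; x5,x6,x7 runs 000..111 left to right):
  rows 0-7 [x1,x2,x3,x4=0000]: 11001000  (ones: 3)
  rows 8-15 [x1,x2,x3,x4=0001]: 11001000  (ones: 3)
  rows 16-23 [x1,x2,x3,x4=0010]: 11111010  (ones: 6)
  rows 24-31 [x1,x2,x3,x4=0011]: 11111010  (ones: 6)
  rows 32-39 [x1,x2,x3,x4=0100]: 00000000  (ones: 0)
  rows 40-47 [x1,x2,x3,x4=0101]: 00000000  (ones: 0)
  rows 48-55 [x1,x2,x3,x4=0110]: 00000000  (ones: 0)
  rows 56-63 [x1,x2,x3,x4=0111]: 00000000  (ones: 0)
  rows 64-71 [x1,x2,x3,x4=1000]: 11111010  (ones: 6)
  rows 72-79 [x1,x2,x3,x4=1001]: 11111010  (ones: 6)
  rows 80-87 [x1,x2,x3,x4=1010]: 11111010  (ones: 6)
  rows 88-95 [x1,x2,x3,x4=1011]: 11111010  (ones: 6)
  rows 96-103 [x1,x2,x3,x4=1100]: 00000000  (ones: 0)
  rows 104-111 [x1,x2,x3,x4=1101]: 00000000  (ones: 0)
  rows 112-119 [x1,x2,x3,x4=1110]: 00000000  (ones: 0)
  rows 120-127 [x1,x2,x3,x4=1111]: 00000000  (ones: 0)
Satisfying assignments = 3+3+6+6+0+0+0+0+6+6+6+6+0+0+0+0 = 42

42


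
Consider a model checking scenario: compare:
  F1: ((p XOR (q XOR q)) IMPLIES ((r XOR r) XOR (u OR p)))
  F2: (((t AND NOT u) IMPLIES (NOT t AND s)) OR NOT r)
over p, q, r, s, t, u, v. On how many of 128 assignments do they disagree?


F1 = ((p XOR (q XOR q)) IMPLIES ((r XOR r) XOR (u OR p)))
F2 = (((t AND NOT u) IMPLIES (NOT t AND s)) OR NOT r)
Evaluate both on each of 128 rows (bits = p,q,r,s,t,u,v):
  row 0 [0000000]: F1=1 F2=1 -> 0
  row 1 [0000001]: F1=1 F2=1 -> 0
  row 2 [0000010]: F1=1 F2=1 -> 0
  row 3 [0000011]: F1=1 F2=1 -> 0
  row 4 [0000100]: F1=1 F2=1 -> 0
  (every remaining row is evaluated the same way; all 128 results are listed next)
Full result column, 8 rows per line (p,q,r,s fixed per line; t,u,v runs 000..111 left to right):
  rows 0-7 [p,q,r,s=0000]: 00000000  (ones: 0)
  rows 8-15 [p,q,r,s=0001]: 00000000  (ones: 0)
  rows 16-23 [p,q,r,s=0010]: 00001100  (ones: 2)
  rows 24-31 [p,q,r,s=0011]: 00001100  (ones: 2)
  rows 32-39 [p,q,r,s=0100]: 00000000  (ones: 0)
  rows 40-47 [p,q,r,s=0101]: 00000000  (ones: 0)
  rows 48-55 [p,q,r,s=0110]: 00001100  (ones: 2)
  rows 56-63 [p,q,r,s=0111]: 00001100  (ones: 2)
  rows 64-71 [p,q,r,s=1000]: 00000000  (ones: 0)
  rows 72-79 [p,q,r,s=1001]: 00000000  (ones: 0)
  rows 80-87 [p,q,r,s=1010]: 00001100  (ones: 2)
  rows 88-95 [p,q,r,s=1011]: 00001100  (ones: 2)
  rows 96-103 [p,q,r,s=1100]: 00000000  (ones: 0)
  rows 104-111 [p,q,r,s=1101]: 00000000  (ones: 0)
  rows 112-119 [p,q,r,s=1110]: 00001100  (ones: 2)
  rows 120-127 [p,q,r,s=1111]: 00001100  (ones: 2)
Disagreements = 0+0+2+2+0+0+2+2+0+0+2+2+0+0+2+2 = 16

16


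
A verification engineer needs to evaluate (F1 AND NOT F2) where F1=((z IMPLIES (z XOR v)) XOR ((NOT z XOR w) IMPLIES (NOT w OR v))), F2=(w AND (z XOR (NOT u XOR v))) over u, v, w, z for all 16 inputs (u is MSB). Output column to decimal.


F1 = ((z IMPLIES (z XOR v)) XOR ((NOT z XOR w) IMPLIES (NOT w OR v)))
F2 = (w AND (z XOR (NOT u XOR v)))
Counterexample to F1=>F2 is where F1=1 and F2=0.
Evaluate each row (bits = u,v,w,z, MSB first):
  row 0 [0000]: F1=0 F2=0 -> F1&~F2 -> 0
  row 1 [0001]: F1=0 F2=0 -> F1&~F2 -> 0
  row 2 [0010]: F1=0 F2=1 -> F1&~F2 -> 0
  row 3 [0011]: F1=1 F2=0 -> F1&~F2 -> 1
  row 4 [0100]: F1=0 F2=0 -> F1&~F2 -> 0
  row 5 [0101]: F1=1 F2=0 -> F1&~F2 -> 1
  row 6 [0110]: F1=0 F2=0 -> F1&~F2 -> 0
  row 7 [0111]: F1=1 F2=1 -> F1&~F2 -> 0
  row 8 [1000]: F1=0 F2=0 -> F1&~F2 -> 0
  row 9 [1001]: F1=0 F2=0 -> F1&~F2 -> 0
  row 10 [1010]: F1=0 F2=0 -> F1&~F2 -> 0
  row 11 [1011]: F1=1 F2=1 -> F1&~F2 -> 0
  row 12 [1100]: F1=0 F2=0 -> F1&~F2 -> 0
  row 13 [1101]: F1=1 F2=0 -> F1&~F2 -> 1
  row 14 [1110]: F1=0 F2=1 -> F1&~F2 -> 0
  row 15 [1111]: F1=1 F2=0 -> F1&~F2 -> 1
Full result column, 4 rows per line (u,v fixed per line; w,z runs 00..11 left to right):
  rows 0-3 [u,v=00]: 0001  = hex 1
  rows 4-7 [u,v=01]: 0100  = hex 4
  rows 8-11 [u,v=10]: 0000  = hex 0
  rows 12-15 [u,v=11]: 0101  = hex 5
Counterexample vector (row 0 .. row 15) = 0001010000000101
Output column grouped in 4s = 0001 0100 0000 0101 = 0x1405
Convert to decimal digit by digit (value = value*16 + digit):
  1 -> 1
  1*16 + 4 = 20
  20*16 + 0 = 320
  320*16 + 5 = 5125
Decimal = 5125

5125


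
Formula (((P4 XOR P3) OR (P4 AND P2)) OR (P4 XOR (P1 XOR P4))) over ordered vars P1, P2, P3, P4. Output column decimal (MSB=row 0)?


Formula: (((P4 XOR P3) OR (P4 AND P2)) OR (P4 XOR (P1 XOR P4))) over P1, P2, P3, P4 (16 rows)
Evaluate each row (bits = P1,P2,P3,P4, MSB first):
  row 0 [0000]: (((0 XOR 0) OR (0 AND 0)) OR (0 XOR (0 XOR 0))) -> 0
  row 1 [0001]: (((1 XOR 0) OR (1 AND 0)) OR (1 XOR (0 XOR 1))) -> 1
  row 2 [0010]: (((0 XOR 1) OR (0 AND 0)) OR (0 XOR (0 XOR 0))) -> 1
  row 3 [0011]: (((1 XOR 1) OR (1 AND 0)) OR (1 XOR (0 XOR 1))) -> 0
  row 4 [0100]: (((0 XOR 0) OR (0 AND 1)) OR (0 XOR (0 XOR 0))) -> 0
  row 5 [0101]: (((1 XOR 0) OR (1 AND 1)) OR (1 XOR (0 XOR 1))) -> 1
  row 6 [0110]: (((0 XOR 1) OR (0 AND 1)) OR (0 XOR (0 XOR 0))) -> 1
  row 7 [0111]: (((1 XOR 1) OR (1 AND 1)) OR (1 XOR (0 XOR 1))) -> 1
  row 8 [1000]: (((0 XOR 0) OR (0 AND 0)) OR (0 XOR (1 XOR 0))) -> 1
  row 9 [1001]: (((1 XOR 0) OR (1 AND 0)) OR (1 XOR (1 XOR 1))) -> 1
  row 10 [1010]: (((0 XOR 1) OR (0 AND 0)) OR (0 XOR (1 XOR 0))) -> 1
  row 11 [1011]: (((1 XOR 1) OR (1 AND 0)) OR (1 XOR (1 XOR 1))) -> 1
  row 12 [1100]: (((0 XOR 0) OR (0 AND 1)) OR (0 XOR (1 XOR 0))) -> 1
  row 13 [1101]: (((1 XOR 0) OR (1 AND 1)) OR (1 XOR (1 XOR 1))) -> 1
  row 14 [1110]: (((0 XOR 1) OR (0 AND 1)) OR (0 XOR (1 XOR 0))) -> 1
  row 15 [1111]: (((1 XOR 1) OR (1 AND 1)) OR (1 XOR (1 XOR 1))) -> 1
Full result column, 4 rows per line (P1,P2 fixed per line; P3,P4 runs 00..11 left to right):
  rows 0-3 [P1,P2=00]: 0110  = hex 6
  rows 4-7 [P1,P2=01]: 0111  = hex 7
  rows 8-11 [P1,P2=10]: 1111  = hex F
  rows 12-15 [P1,P2=11]: 1111  = hex F
Output column (row 0 .. row 15) = 0110011111111111
Output column grouped in 4s = 0110 0111 1111 1111 = 0x67FF
Convert to decimal digit by digit (value = value*16 + digit):
  6 -> 6
  6*16 + 7 = 103
  103*16 + 15 (F) = 1663
  1663*16 + 15 (F) = 26623
Decimal = 26623

26623


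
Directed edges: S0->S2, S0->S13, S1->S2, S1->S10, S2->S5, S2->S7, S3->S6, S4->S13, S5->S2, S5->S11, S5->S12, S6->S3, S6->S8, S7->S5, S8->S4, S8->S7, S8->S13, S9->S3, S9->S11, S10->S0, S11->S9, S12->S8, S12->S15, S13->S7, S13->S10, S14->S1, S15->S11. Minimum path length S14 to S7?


BFS layer-by-layer from S14:
  dist 0: {S14}
  dist 1: {S1}
  dist 2: {S2, S10}
  dist 3: {S0, S5, S7}
  -> S7 reached at distance 3
Shortest path length = 3

3


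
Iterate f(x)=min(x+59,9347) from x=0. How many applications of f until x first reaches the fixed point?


Step 1: x=0, cap=9347, increment=59
Step 2: x grows by 59 each step until capped at 9347; fixed point is x=9347
Step 3: iterations = ceil(9347/59) = 159

159


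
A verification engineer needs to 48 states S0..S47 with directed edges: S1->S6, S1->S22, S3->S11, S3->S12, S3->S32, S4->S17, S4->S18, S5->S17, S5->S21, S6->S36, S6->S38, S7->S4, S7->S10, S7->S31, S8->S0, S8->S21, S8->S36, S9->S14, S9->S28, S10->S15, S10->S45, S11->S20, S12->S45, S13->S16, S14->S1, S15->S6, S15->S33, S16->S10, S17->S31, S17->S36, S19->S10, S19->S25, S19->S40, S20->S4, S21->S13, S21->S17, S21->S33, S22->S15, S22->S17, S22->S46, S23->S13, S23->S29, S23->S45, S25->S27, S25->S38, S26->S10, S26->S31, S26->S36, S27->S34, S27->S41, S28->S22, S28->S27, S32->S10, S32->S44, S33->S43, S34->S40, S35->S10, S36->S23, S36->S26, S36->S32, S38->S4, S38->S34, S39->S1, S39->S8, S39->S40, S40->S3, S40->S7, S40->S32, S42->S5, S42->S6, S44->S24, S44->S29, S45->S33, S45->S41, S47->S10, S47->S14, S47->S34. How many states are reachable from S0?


BFS from S0:
  layer 0: {S0}
Reachable set: {S0}
Count = 1

1


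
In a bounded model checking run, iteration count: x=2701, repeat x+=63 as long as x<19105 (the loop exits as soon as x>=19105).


Step 1: x goes from 2701 toward 19105 by 63; the body runs while x<19105, so iterations = ceil((bound-start)/step)
Step 2: Distance=16404
Step 3: ceil(16404/63)=261

261


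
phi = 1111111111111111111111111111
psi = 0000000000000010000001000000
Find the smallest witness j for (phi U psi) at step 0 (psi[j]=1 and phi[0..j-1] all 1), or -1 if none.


(phi U psi) at 0: need smallest j with psi[j]=1 and phi[i]=1 for all i in [0,j).
Scan from step 0:
  step 0: phi=1, psi=0 -> continue
  step 1: phi=1, psi=0 -> continue
  step 2: phi=1, psi=0 -> continue
  step 3: phi=1, psi=0 -> continue
  step 14: psi=1 and phi held for [0,14) -> witness found
Witness step = 14

14


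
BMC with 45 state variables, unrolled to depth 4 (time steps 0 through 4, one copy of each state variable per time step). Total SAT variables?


BMC unrolls to depth k, creating one copy of each state var for steps 0..k.
Step count = 4 + 1 = 5 (steps 0 through 4)
Vars per step = 45
Total = 45 * 5 = 225

225


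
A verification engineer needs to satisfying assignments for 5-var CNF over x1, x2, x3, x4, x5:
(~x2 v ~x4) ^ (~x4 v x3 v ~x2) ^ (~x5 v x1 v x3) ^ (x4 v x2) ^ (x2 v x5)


CNF with 5 clauses over 5 vars (32 assignments).
An assignment satisfies CNF iff every clause has >=1 true literal.
Check each row (bits = x1,x2,x3,x4,x5; clause T/F shown):
  row 0 [00000]: clauses=TTTFF -> 0
  row 1 [00001]: clauses=TTFFT -> 0
  row 2 [00010]: clauses=TTTTF -> 0
  row 3 [00011]: clauses=TTFTT -> 0
  row 4 [00100]: clauses=TTTFF -> 0
  row 5 [00101]: clauses=TTTFT -> 0
  row 6 [00110]: clauses=TTTTF -> 0
  row 7 [00111]: clauses=TTTTT -> 1
  row 8 [01000]: clauses=TTTTT -> 1
  row 9 [01001]: clauses=TTFTT -> 0
  row 10 [01010]: clauses=FFTTT -> 0
  row 11 [01011]: clauses=FFFTT -> 0
  row 12 [01100]: clauses=TTTTT -> 1
  row 13 [01101]: clauses=TTTTT -> 1
  row 14 [01110]: clauses=FTTTT -> 0
  row 15 [01111]: clauses=FTTTT -> 0
  row 16 [10000]: clauses=TTTFF -> 0
  row 17 [10001]: clauses=TTTFT -> 0
  row 18 [10010]: clauses=TTTTF -> 0
  row 19 [10011]: clauses=TTTTT -> 1
  row 20 [10100]: clauses=TTTFF -> 0
  row 21 [10101]: clauses=TTTFT -> 0
  row 22 [10110]: clauses=TTTTF -> 0
  row 23 [10111]: clauses=TTTTT -> 1
  row 24 [11000]: clauses=TTTTT -> 1
  row 25 [11001]: clauses=TTTTT -> 1
  row 26 [11010]: clauses=FFTTT -> 0
  row 27 [11011]: clauses=FFTTT -> 0
  row 28 [11100]: clauses=TTTTT -> 1
  row 29 [11101]: clauses=TTTTT -> 1
  row 30 [11110]: clauses=FTTTT -> 0
  row 31 [11111]: clauses=FTTTT -> 0
Full result column, 8 rows per line (x1,x2 fixed per line; x3,x4,x5 runs 000..111 left to right):
  rows 0-7 [x1,x2=00]: 00000001  (ones: 1)
  rows 8-15 [x1,x2=01]: 10001100  (ones: 3)
  rows 16-23 [x1,x2=10]: 00010001  (ones: 2)
  rows 24-31 [x1,x2=11]: 11001100  (ones: 4)
Satisfying assignments = 1+3+2+4 = 10

10


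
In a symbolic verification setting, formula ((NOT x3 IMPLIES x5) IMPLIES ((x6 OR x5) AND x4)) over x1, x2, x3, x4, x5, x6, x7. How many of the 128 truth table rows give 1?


Formula: ((NOT x3 IMPLIES x5) IMPLIES ((x6 OR x5) AND x4)) over 7 vars (128 rows)
Evaluate each row (x1, x2, x3, x4, x5, x6, x7 as bits, MSB first):
  row 0 [0000000]: ((NOT 0 IMPLIES 0) IMPLIES ((0 OR 0) AND 0)) -> 1
  row 1 [0000001]: ((NOT 0 IMPLIES 0) IMPLIES ((0 OR 0) AND 0)) -> 1
  row 2 [0000010]: ((NOT 0 IMPLIES 0) IMPLIES ((1 OR 0) AND 0)) -> 1
  row 3 [0000011]: ((NOT 0 IMPLIES 0) IMPLIES ((1 OR 0) AND 0)) -> 1
  row 4 [0000100]: ((NOT 0 IMPLIES 1) IMPLIES ((0 OR 1) AND 0)) -> 0
  (every remaining row is evaluated the same way; all 128 results are listed next)
Full result column, 8 rows per line (x1,x2,x3,x4 fixed per line; x5,x6,x7 runs 000..111 left to right):
  rows 0-7 [x1,x2,x3,x4=0000]: 11110000  (ones: 4)
  rows 8-15 [x1,x2,x3,x4=0001]: 11111111  (ones: 8)
  rows 16-23 [x1,x2,x3,x4=0010]: 00000000  (ones: 0)
  rows 24-31 [x1,x2,x3,x4=0011]: 00111111  (ones: 6)
  rows 32-39 [x1,x2,x3,x4=0100]: 11110000  (ones: 4)
  rows 40-47 [x1,x2,x3,x4=0101]: 11111111  (ones: 8)
  rows 48-55 [x1,x2,x3,x4=0110]: 00000000  (ones: 0)
  rows 56-63 [x1,x2,x3,x4=0111]: 00111111  (ones: 6)
  rows 64-71 [x1,x2,x3,x4=1000]: 11110000  (ones: 4)
  rows 72-79 [x1,x2,x3,x4=1001]: 11111111  (ones: 8)
  rows 80-87 [x1,x2,x3,x4=1010]: 00000000  (ones: 0)
  rows 88-95 [x1,x2,x3,x4=1011]: 00111111  (ones: 6)
  rows 96-103 [x1,x2,x3,x4=1100]: 11110000  (ones: 4)
  rows 104-111 [x1,x2,x3,x4=1101]: 11111111  (ones: 8)
  rows 112-119 [x1,x2,x3,x4=1110]: 00000000  (ones: 0)
  rows 120-127 [x1,x2,x3,x4=1111]: 00111111  (ones: 6)
Count of 1-rows = 4+8+0+6+4+8+0+6+4+8+0+6+4+8+0+6 = 72

72


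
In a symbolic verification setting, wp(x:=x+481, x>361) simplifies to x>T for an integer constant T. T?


Formula: wp(x:=E, P) = P[E/x] (substitute E for x in postcondition)
Step 1: Postcondition: x>361
Step 2: Substitute x+481 for x: x+481>361
Step 3: Solve for x: x > 361-481 = -120

-120


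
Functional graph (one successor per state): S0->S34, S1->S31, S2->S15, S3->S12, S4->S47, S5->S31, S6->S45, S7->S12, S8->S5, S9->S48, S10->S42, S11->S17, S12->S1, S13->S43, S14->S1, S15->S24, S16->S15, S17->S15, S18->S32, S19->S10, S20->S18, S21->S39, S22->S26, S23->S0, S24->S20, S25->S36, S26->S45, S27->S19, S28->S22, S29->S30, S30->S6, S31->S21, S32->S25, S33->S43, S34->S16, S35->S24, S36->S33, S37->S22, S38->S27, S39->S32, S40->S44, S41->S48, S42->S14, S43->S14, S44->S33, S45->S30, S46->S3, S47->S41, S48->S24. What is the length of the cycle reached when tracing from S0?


Trace from S0 until a state repeats:
  S0 -> S34 -> S16 -> S15 -> S24 -> S20 -> S18 -> S32 -> S25 -> S36 -> S33 -> S43 -> S14 -> S1 -> S31 -> S21 -> S39 -> S32
S32 first seen at step 7, revisited at step 17.
Cycle length = 17 - 7 = 10

10


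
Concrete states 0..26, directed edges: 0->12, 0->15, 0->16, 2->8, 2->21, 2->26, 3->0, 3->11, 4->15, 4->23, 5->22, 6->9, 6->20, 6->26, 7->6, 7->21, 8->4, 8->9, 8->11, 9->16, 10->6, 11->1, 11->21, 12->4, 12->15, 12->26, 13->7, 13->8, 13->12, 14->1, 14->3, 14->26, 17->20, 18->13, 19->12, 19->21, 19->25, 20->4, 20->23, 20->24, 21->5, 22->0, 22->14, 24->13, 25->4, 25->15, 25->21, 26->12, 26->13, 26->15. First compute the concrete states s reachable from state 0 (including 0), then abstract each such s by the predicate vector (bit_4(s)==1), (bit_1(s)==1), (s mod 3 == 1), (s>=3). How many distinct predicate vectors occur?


BFS from 0:
Concrete reachable: {0, 1, 3, 4, 5, 6, 7, 8, 9, 11, 12, 13, 14, 15, 16, 20, 21, 22, 23, 24, 26}
Abstract via predicates (bit_4(s)==1), (bit_1(s)==1), (s mod 3 == 1), (s>=3):
  (0,0,0,0) <- {0}
  (0,0,0,1) <- {5, 8, 9, 12}
  (0,0,1,0) <- {1}
  (0,0,1,1) <- {4, 13}
  (0,1,0,1) <- {3, 6, 11, 14, 15}
  (0,1,1,1) <- {7}
  (1,0,0,1) <- {20, 21, 24}
  (1,0,1,1) <- {16}
  (1,1,0,1) <- {23, 26}
  (1,1,1,1) <- {22}
Distinct abstract states = 10

10


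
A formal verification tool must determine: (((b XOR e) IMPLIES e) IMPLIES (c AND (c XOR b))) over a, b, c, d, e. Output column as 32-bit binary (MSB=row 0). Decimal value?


Formula: (((b XOR e) IMPLIES e) IMPLIES (c AND (c XOR b))) over a, b, c, d, e (32 rows)
Evaluate each row (bits = a,b,c,d,e, MSB first):
  row 0 [00000]: (((0 XOR 0) IMPLIES 0) IMPLIES (0 AND (0 XOR 0))) -> 0
  row 1 [00001]: (((0 XOR 1) IMPLIES 1) IMPLIES (0 AND (0 XOR 0))) -> 0
  row 2 [00010]: (((0 XOR 0) IMPLIES 0) IMPLIES (0 AND (0 XOR 0))) -> 0
  row 3 [00011]: (((0 XOR 1) IMPLIES 1) IMPLIES (0 AND (0 XOR 0))) -> 0
  row 4 [00100]: (((0 XOR 0) IMPLIES 0) IMPLIES (1 AND (1 XOR 0))) -> 1
  row 5 [00101]: (((0 XOR 1) IMPLIES 1) IMPLIES (1 AND (1 XOR 0))) -> 1
  row 6 [00110]: (((0 XOR 0) IMPLIES 0) IMPLIES (1 AND (1 XOR 0))) -> 1
  row 7 [00111]: (((0 XOR 1) IMPLIES 1) IMPLIES (1 AND (1 XOR 0))) -> 1
  row 8 [01000]: (((1 XOR 0) IMPLIES 0) IMPLIES (0 AND (0 XOR 1))) -> 1
  row 9 [01001]: (((1 XOR 1) IMPLIES 1) IMPLIES (0 AND (0 XOR 1))) -> 0
  row 10 [01010]: (((1 XOR 0) IMPLIES 0) IMPLIES (0 AND (0 XOR 1))) -> 1
  row 11 [01011]: (((1 XOR 1) IMPLIES 1) IMPLIES (0 AND (0 XOR 1))) -> 0
  row 12 [01100]: (((1 XOR 0) IMPLIES 0) IMPLIES (1 AND (1 XOR 1))) -> 1
  row 13 [01101]: (((1 XOR 1) IMPLIES 1) IMPLIES (1 AND (1 XOR 1))) -> 0
  row 14 [01110]: (((1 XOR 0) IMPLIES 0) IMPLIES (1 AND (1 XOR 1))) -> 1
  row 15 [01111]: (((1 XOR 1) IMPLIES 1) IMPLIES (1 AND (1 XOR 1))) -> 0
  row 16 [10000]: (((0 XOR 0) IMPLIES 0) IMPLIES (0 AND (0 XOR 0))) -> 0
  row 17 [10001]: (((0 XOR 1) IMPLIES 1) IMPLIES (0 AND (0 XOR 0))) -> 0
  row 18 [10010]: (((0 XOR 0) IMPLIES 0) IMPLIES (0 AND (0 XOR 0))) -> 0
  row 19 [10011]: (((0 XOR 1) IMPLIES 1) IMPLIES (0 AND (0 XOR 0))) -> 0
  row 20 [10100]: (((0 XOR 0) IMPLIES 0) IMPLIES (1 AND (1 XOR 0))) -> 1
  row 21 [10101]: (((0 XOR 1) IMPLIES 1) IMPLIES (1 AND (1 XOR 0))) -> 1
  row 22 [10110]: (((0 XOR 0) IMPLIES 0) IMPLIES (1 AND (1 XOR 0))) -> 1
  row 23 [10111]: (((0 XOR 1) IMPLIES 1) IMPLIES (1 AND (1 XOR 0))) -> 1
  row 24 [11000]: (((1 XOR 0) IMPLIES 0) IMPLIES (0 AND (0 XOR 1))) -> 1
  row 25 [11001]: (((1 XOR 1) IMPLIES 1) IMPLIES (0 AND (0 XOR 1))) -> 0
  row 26 [11010]: (((1 XOR 0) IMPLIES 0) IMPLIES (0 AND (0 XOR 1))) -> 1
  row 27 [11011]: (((1 XOR 1) IMPLIES 1) IMPLIES (0 AND (0 XOR 1))) -> 0
  row 28 [11100]: (((1 XOR 0) IMPLIES 0) IMPLIES (1 AND (1 XOR 1))) -> 1
  row 29 [11101]: (((1 XOR 1) IMPLIES 1) IMPLIES (1 AND (1 XOR 1))) -> 0
  row 30 [11110]: (((1 XOR 0) IMPLIES 0) IMPLIES (1 AND (1 XOR 1))) -> 1
  row 31 [11111]: (((1 XOR 1) IMPLIES 1) IMPLIES (1 AND (1 XOR 1))) -> 0
Full result column, 4 rows per line (a,b,c fixed per line; d,e runs 00..11 left to right):
  rows 0-3 [a,b,c=000]: 0000  = hex 0
  rows 4-7 [a,b,c=001]: 1111  = hex F
  rows 8-11 [a,b,c=010]: 1010  = hex A
  rows 12-15 [a,b,c=011]: 1010  = hex A
  rows 16-19 [a,b,c=100]: 0000  = hex 0
  rows 20-23 [a,b,c=101]: 1111  = hex F
  rows 24-27 [a,b,c=110]: 1010  = hex A
  rows 28-31 [a,b,c=111]: 1010  = hex A
Output column (row 0 .. row 31) = 00001111101010100000111110101010
Output column grouped in 4s = 0000 1111 1010 1010 0000 1111 1010 1010 = 0x0FAA0FAA
Convert to decimal digit by digit (value = value*16 + digit):
  0 -> 0
  0*16 + 15 (F) = 15
  15*16 + 10 (A) = 250
  250*16 + 10 (A) = 4010
  4010*16 + 0 = 64160
  64160*16 + 15 (F) = 1026575
  1026575*16 + 10 (A) = 16425210
  16425210*16 + 10 (A) = 262803370
Decimal = 262803370

262803370


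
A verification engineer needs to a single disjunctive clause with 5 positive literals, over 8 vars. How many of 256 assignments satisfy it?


Step 1: Total=2^8=256
Step 2: Unsat when all 5 false: 2^3=8
Step 3: Sat=256-8=248

248


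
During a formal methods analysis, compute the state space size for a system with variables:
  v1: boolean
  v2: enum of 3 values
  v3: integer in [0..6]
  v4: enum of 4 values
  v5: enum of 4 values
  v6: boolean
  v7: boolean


State space = product of domain sizes of all variables.
Domain sizes:
  v1 (boolean): 2
  v2 (enum of 3 values): 3
  v3 (integer in [0..6]): 7
  v4 (enum of 4 values): 4
  v5 (enum of 4 values): 4
  v6 (boolean): 2
  v7 (boolean): 2
Product = 2 * 3 * 7 * 4 * 4 * 2 * 2 = 2688

2688


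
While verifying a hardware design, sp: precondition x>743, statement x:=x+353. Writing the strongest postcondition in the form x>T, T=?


Formula: sp(P, x:=E) = exists old_x. (x = E[old_x/x]) AND P[old_x/x] (old_x is the value of x before the assignment; eliminate old_x by solving x = E[old_x/x] for old_x)
Step 1: Precondition P: x>743, i.e. old_x > 743
Step 2: Assignment gives x = old_x + 353, so old_x = x - 353
Step 3: Substitute into P: x - 353 > 743
Step 4: Simplify: x > 743+353 = 1096

1096


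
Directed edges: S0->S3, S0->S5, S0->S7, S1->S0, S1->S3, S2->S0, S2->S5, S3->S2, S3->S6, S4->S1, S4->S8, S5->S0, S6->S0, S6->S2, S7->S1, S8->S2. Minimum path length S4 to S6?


BFS layer-by-layer from S4:
  dist 0: {S4}
  dist 1: {S1, S8}
  dist 2: {S0, S2, S3}
  dist 3: {S5, S6, S7}
  -> S6 reached at distance 3
Shortest path length = 3

3


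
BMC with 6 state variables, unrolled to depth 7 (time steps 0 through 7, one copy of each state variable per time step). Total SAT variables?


BMC unrolls to depth k, creating one copy of each state var for steps 0..k.
Step count = 7 + 1 = 8 (steps 0 through 7)
Vars per step = 6
Total = 6 * 8 = 48

48


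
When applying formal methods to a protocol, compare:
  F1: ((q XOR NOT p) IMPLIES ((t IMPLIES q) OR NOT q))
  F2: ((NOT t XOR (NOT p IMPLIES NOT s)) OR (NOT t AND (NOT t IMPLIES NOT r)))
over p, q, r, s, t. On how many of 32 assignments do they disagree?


F1 = ((q XOR NOT p) IMPLIES ((t IMPLIES q) OR NOT q))
F2 = ((NOT t XOR (NOT p IMPLIES NOT s)) OR (NOT t AND (NOT t IMPLIES NOT r)))
Evaluate both on each of 32 rows (bits = p,q,r,s,t):
  row 0 [00000]: F1=1 F2=1 -> 0
  row 1 [00001]: F1=1 F2=1 -> 0
  row 2 [00010]: F1=1 F2=1 -> 0
  row 3 [00011]: F1=1 F2=0 (differ) -> 1
  row 4 [00100]: F1=1 F2=0 (differ) -> 1
  row 5 [00101]: F1=1 F2=1 -> 0
  row 6 [00110]: F1=1 F2=1 -> 0
  row 7 [00111]: F1=1 F2=0 (differ) -> 1
  row 8 [01000]: F1=1 F2=1 -> 0
  row 9 [01001]: F1=1 F2=1 -> 0
  row 10 [01010]: F1=1 F2=1 -> 0
  row 11 [01011]: F1=1 F2=0 (differ) -> 1
  row 12 [01100]: F1=1 F2=0 (differ) -> 1
  row 13 [01101]: F1=1 F2=1 -> 0
  row 14 [01110]: F1=1 F2=1 -> 0
  row 15 [01111]: F1=1 F2=0 (differ) -> 1
  row 16 [10000]: F1=1 F2=1 -> 0
  row 17 [10001]: F1=1 F2=1 -> 0
  row 18 [10010]: F1=1 F2=1 -> 0
  row 19 [10011]: F1=1 F2=1 -> 0
  row 20 [10100]: F1=1 F2=0 (differ) -> 1
  row 21 [10101]: F1=1 F2=1 -> 0
  row 22 [10110]: F1=1 F2=0 (differ) -> 1
  row 23 [10111]: F1=1 F2=1 -> 0
  row 24 [11000]: F1=1 F2=1 -> 0
  row 25 [11001]: F1=1 F2=1 -> 0
  row 26 [11010]: F1=1 F2=1 -> 0
  row 27 [11011]: F1=1 F2=1 -> 0
  row 28 [11100]: F1=1 F2=0 (differ) -> 1
  row 29 [11101]: F1=1 F2=1 -> 0
  row 30 [11110]: F1=1 F2=0 (differ) -> 1
  row 31 [11111]: F1=1 F2=1 -> 0
Full result column, 8 rows per line (p,q fixed per line; r,s,t runs 000..111 left to right):
  rows 0-7 [p,q=00]: 00011001  (ones: 3)
  rows 8-15 [p,q=01]: 00011001  (ones: 3)
  rows 16-23 [p,q=10]: 00001010  (ones: 2)
  rows 24-31 [p,q=11]: 00001010  (ones: 2)
Disagreements = 3+3+2+2 = 10

10


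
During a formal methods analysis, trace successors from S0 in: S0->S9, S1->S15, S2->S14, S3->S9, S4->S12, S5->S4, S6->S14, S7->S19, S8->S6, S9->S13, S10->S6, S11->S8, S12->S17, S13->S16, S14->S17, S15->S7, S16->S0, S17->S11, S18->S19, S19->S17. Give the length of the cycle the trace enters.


Trace from S0 until a state repeats:
  S0 -> S9 -> S13 -> S16 -> S0
S0 first seen at step 0, revisited at step 4.
Cycle length = 4 - 0 = 4

4


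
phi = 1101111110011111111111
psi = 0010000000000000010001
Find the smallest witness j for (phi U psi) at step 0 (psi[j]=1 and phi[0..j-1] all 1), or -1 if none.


(phi U psi) at 0: need smallest j with psi[j]=1 and phi[i]=1 for all i in [0,j).
Scan from step 0:
  step 0: phi=1, psi=0 -> continue
  step 1: phi=1, psi=0 -> continue
  step 2: psi=1 and phi held for [0,2) -> witness found
Witness step = 2

2


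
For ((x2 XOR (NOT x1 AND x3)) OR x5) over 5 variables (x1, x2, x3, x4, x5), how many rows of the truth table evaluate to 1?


Formula: ((x2 XOR (NOT x1 AND x3)) OR x5) over 5 vars (32 rows)
Evaluate each row (x1, x2, x3, x4, x5 as bits, MSB first):
  row 0 [00000]: ((0 XOR (NOT 0 AND 0)) OR 0) -> 0
  row 1 [00001]: ((0 XOR (NOT 0 AND 0)) OR 1) -> 1
  row 2 [00010]: ((0 XOR (NOT 0 AND 0)) OR 0) -> 0
  row 3 [00011]: ((0 XOR (NOT 0 AND 0)) OR 1) -> 1
  row 4 [00100]: ((0 XOR (NOT 0 AND 1)) OR 0) -> 1
  row 5 [00101]: ((0 XOR (NOT 0 AND 1)) OR 1) -> 1
  row 6 [00110]: ((0 XOR (NOT 0 AND 1)) OR 0) -> 1
  row 7 [00111]: ((0 XOR (NOT 0 AND 1)) OR 1) -> 1
  row 8 [01000]: ((1 XOR (NOT 0 AND 0)) OR 0) -> 1
  row 9 [01001]: ((1 XOR (NOT 0 AND 0)) OR 1) -> 1
  row 10 [01010]: ((1 XOR (NOT 0 AND 0)) OR 0) -> 1
  row 11 [01011]: ((1 XOR (NOT 0 AND 0)) OR 1) -> 1
  row 12 [01100]: ((1 XOR (NOT 0 AND 1)) OR 0) -> 0
  row 13 [01101]: ((1 XOR (NOT 0 AND 1)) OR 1) -> 1
  row 14 [01110]: ((1 XOR (NOT 0 AND 1)) OR 0) -> 0
  row 15 [01111]: ((1 XOR (NOT 0 AND 1)) OR 1) -> 1
  row 16 [10000]: ((0 XOR (NOT 1 AND 0)) OR 0) -> 0
  row 17 [10001]: ((0 XOR (NOT 1 AND 0)) OR 1) -> 1
  row 18 [10010]: ((0 XOR (NOT 1 AND 0)) OR 0) -> 0
  row 19 [10011]: ((0 XOR (NOT 1 AND 0)) OR 1) -> 1
  row 20 [10100]: ((0 XOR (NOT 1 AND 1)) OR 0) -> 0
  row 21 [10101]: ((0 XOR (NOT 1 AND 1)) OR 1) -> 1
  row 22 [10110]: ((0 XOR (NOT 1 AND 1)) OR 0) -> 0
  row 23 [10111]: ((0 XOR (NOT 1 AND 1)) OR 1) -> 1
  row 24 [11000]: ((1 XOR (NOT 1 AND 0)) OR 0) -> 1
  row 25 [11001]: ((1 XOR (NOT 1 AND 0)) OR 1) -> 1
  row 26 [11010]: ((1 XOR (NOT 1 AND 0)) OR 0) -> 1
  row 27 [11011]: ((1 XOR (NOT 1 AND 0)) OR 1) -> 1
  row 28 [11100]: ((1 XOR (NOT 1 AND 1)) OR 0) -> 1
  row 29 [11101]: ((1 XOR (NOT 1 AND 1)) OR 1) -> 1
  row 30 [11110]: ((1 XOR (NOT 1 AND 1)) OR 0) -> 1
  row 31 [11111]: ((1 XOR (NOT 1 AND 1)) OR 1) -> 1
Full result column, 8 rows per line (x1,x2 fixed per line; x3,x4,x5 runs 000..111 left to right):
  rows 0-7 [x1,x2=00]: 01011111  (ones: 6)
  rows 8-15 [x1,x2=01]: 11110101  (ones: 6)
  rows 16-23 [x1,x2=10]: 01010101  (ones: 4)
  rows 24-31 [x1,x2=11]: 11111111  (ones: 8)
Count of 1-rows = 6+6+4+8 = 24

24


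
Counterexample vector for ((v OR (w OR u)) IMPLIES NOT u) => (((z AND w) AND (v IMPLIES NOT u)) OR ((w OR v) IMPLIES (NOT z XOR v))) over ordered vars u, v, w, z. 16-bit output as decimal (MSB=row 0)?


F1 = ((v OR (w OR u)) IMPLIES NOT u)
F2 = (((z AND w) AND (v IMPLIES NOT u)) OR ((w OR v) IMPLIES (NOT z XOR v)))
Counterexample to F1=>F2 is where F1=1 and F2=0.
Evaluate each row (bits = u,v,w,z, MSB first):
  row 0 [0000]: F1=1 F2=1 -> F1&~F2 -> 0
  row 1 [0001]: F1=1 F2=1 -> F1&~F2 -> 0
  row 2 [0010]: F1=1 F2=1 -> F1&~F2 -> 0
  row 3 [0011]: F1=1 F2=1 -> F1&~F2 -> 0
  row 4 [0100]: F1=1 F2=0 -> F1&~F2 -> 1
  row 5 [0101]: F1=1 F2=1 -> F1&~F2 -> 0
  row 6 [0110]: F1=1 F2=0 -> F1&~F2 -> 1
  row 7 [0111]: F1=1 F2=1 -> F1&~F2 -> 0
  row 8 [1000]: F1=0 F2=1 -> F1&~F2 -> 0
  row 9 [1001]: F1=0 F2=1 -> F1&~F2 -> 0
  row 10 [1010]: F1=0 F2=1 -> F1&~F2 -> 0
  row 11 [1011]: F1=0 F2=1 -> F1&~F2 -> 0
  row 12 [1100]: F1=0 F2=0 -> F1&~F2 -> 0
  row 13 [1101]: F1=0 F2=1 -> F1&~F2 -> 0
  row 14 [1110]: F1=0 F2=0 -> F1&~F2 -> 0
  row 15 [1111]: F1=0 F2=1 -> F1&~F2 -> 0
Full result column, 4 rows per line (u,v fixed per line; w,z runs 00..11 left to right):
  rows 0-3 [u,v=00]: 0000  = hex 0
  rows 4-7 [u,v=01]: 1010  = hex A
  rows 8-11 [u,v=10]: 0000  = hex 0
  rows 12-15 [u,v=11]: 0000  = hex 0
Counterexample vector (row 0 .. row 15) = 0000101000000000
Output column grouped in 4s = 0000 1010 0000 0000 = 0x0A00
Convert to decimal digit by digit (value = value*16 + digit):
  0 -> 0
  0*16 + 10 (A) = 10
  10*16 + 0 = 160
  160*16 + 0 = 2560
Decimal = 2560

2560


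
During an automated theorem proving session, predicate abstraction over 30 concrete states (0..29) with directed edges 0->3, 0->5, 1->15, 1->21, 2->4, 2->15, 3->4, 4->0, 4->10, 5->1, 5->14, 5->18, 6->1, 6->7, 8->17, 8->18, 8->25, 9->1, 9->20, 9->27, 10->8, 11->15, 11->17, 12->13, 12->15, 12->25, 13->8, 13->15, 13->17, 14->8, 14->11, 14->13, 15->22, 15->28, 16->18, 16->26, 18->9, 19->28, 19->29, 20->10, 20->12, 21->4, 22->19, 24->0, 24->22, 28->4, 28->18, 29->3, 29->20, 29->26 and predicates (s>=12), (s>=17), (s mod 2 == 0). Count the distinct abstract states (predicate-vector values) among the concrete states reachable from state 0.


BFS from 0:
Concrete reachable: {0, 1, 3, 4, 5, 8, 9, 10, 11, 12, 13, 14, 15, 17, 18, 19, 20, 21, 22, 25, 26, 27, 28, 29}
Abstract via predicates (s>=12), (s>=17), (s mod 2 == 0):
  (0,0,0) <- {1, 3, 5, 9, 11}
  (0,0,1) <- {0, 4, 8, 10}
  (1,0,0) <- {13, 15}
  (1,0,1) <- {12, 14}
  (1,1,0) <- {17, 19, 21, 25, 27, 29}
  (1,1,1) <- {18, 20, 22, 26, 28}
Distinct abstract states = 6

6


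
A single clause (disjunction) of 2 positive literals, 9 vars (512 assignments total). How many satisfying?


Step 1: Total=2^9=512
Step 2: Unsat when all 2 false: 2^7=128
Step 3: Sat=512-128=384

384


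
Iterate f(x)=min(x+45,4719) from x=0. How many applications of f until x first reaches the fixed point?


Step 1: x=0, cap=4719, increment=45
Step 2: x grows by 45 each step until capped at 4719; fixed point is x=4719
Step 3: iterations = ceil(4719/45) = 105

105


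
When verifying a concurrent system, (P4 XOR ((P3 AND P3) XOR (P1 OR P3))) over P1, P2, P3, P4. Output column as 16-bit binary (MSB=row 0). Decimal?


Formula: (P4 XOR ((P3 AND P3) XOR (P1 OR P3))) over P1, P2, P3, P4 (16 rows)
Evaluate each row (bits = P1,P2,P3,P4, MSB first):
  row 0 [0000]: (0 XOR ((0 AND 0) XOR (0 OR 0))) -> 0
  row 1 [0001]: (1 XOR ((0 AND 0) XOR (0 OR 0))) -> 1
  row 2 [0010]: (0 XOR ((1 AND 1) XOR (0 OR 1))) -> 0
  row 3 [0011]: (1 XOR ((1 AND 1) XOR (0 OR 1))) -> 1
  row 4 [0100]: (0 XOR ((0 AND 0) XOR (0 OR 0))) -> 0
  row 5 [0101]: (1 XOR ((0 AND 0) XOR (0 OR 0))) -> 1
  row 6 [0110]: (0 XOR ((1 AND 1) XOR (0 OR 1))) -> 0
  row 7 [0111]: (1 XOR ((1 AND 1) XOR (0 OR 1))) -> 1
  row 8 [1000]: (0 XOR ((0 AND 0) XOR (1 OR 0))) -> 1
  row 9 [1001]: (1 XOR ((0 AND 0) XOR (1 OR 0))) -> 0
  row 10 [1010]: (0 XOR ((1 AND 1) XOR (1 OR 1))) -> 0
  row 11 [1011]: (1 XOR ((1 AND 1) XOR (1 OR 1))) -> 1
  row 12 [1100]: (0 XOR ((0 AND 0) XOR (1 OR 0))) -> 1
  row 13 [1101]: (1 XOR ((0 AND 0) XOR (1 OR 0))) -> 0
  row 14 [1110]: (0 XOR ((1 AND 1) XOR (1 OR 1))) -> 0
  row 15 [1111]: (1 XOR ((1 AND 1) XOR (1 OR 1))) -> 1
Full result column, 4 rows per line (P1,P2 fixed per line; P3,P4 runs 00..11 left to right):
  rows 0-3 [P1,P2=00]: 0101  = hex 5
  rows 4-7 [P1,P2=01]: 0101  = hex 5
  rows 8-11 [P1,P2=10]: 1001  = hex 9
  rows 12-15 [P1,P2=11]: 1001  = hex 9
Output column (row 0 .. row 15) = 0101010110011001
Output column grouped in 4s = 0101 0101 1001 1001 = 0x5599
Convert to decimal digit by digit (value = value*16 + digit):
  5 -> 5
  5*16 + 5 = 85
  85*16 + 9 = 1369
  1369*16 + 9 = 21913
Decimal = 21913

21913


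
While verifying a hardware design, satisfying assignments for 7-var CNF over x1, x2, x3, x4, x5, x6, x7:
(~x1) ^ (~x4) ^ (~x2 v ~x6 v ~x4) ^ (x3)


CNF with 4 clauses over 7 vars (128 assignments).
An assignment satisfies CNF iff every clause has >=1 true literal.
Check each row (bits = x1,x2,x3,x4,x5,x6,x7; clause T/F shown):
  row 0 [0000000]: clauses=TTTF -> 0
  row 1 [0000001]: clauses=TTTF -> 0
  row 2 [0000010]: clauses=TTTF -> 0
  row 3 [0000011]: clauses=TTTF -> 0
  row 4 [0000100]: clauses=TTTF -> 0
  (every remaining row is evaluated the same way; all 128 results are listed next)
Full result column, 8 rows per line (x1,x2,x3,x4 fixed per line; x5,x6,x7 runs 000..111 left to right):
  rows 0-7 [x1,x2,x3,x4=0000]: 00000000  (ones: 0)
  rows 8-15 [x1,x2,x3,x4=0001]: 00000000  (ones: 0)
  rows 16-23 [x1,x2,x3,x4=0010]: 11111111  (ones: 8)
  rows 24-31 [x1,x2,x3,x4=0011]: 00000000  (ones: 0)
  rows 32-39 [x1,x2,x3,x4=0100]: 00000000  (ones: 0)
  rows 40-47 [x1,x2,x3,x4=0101]: 00000000  (ones: 0)
  rows 48-55 [x1,x2,x3,x4=0110]: 11111111  (ones: 8)
  rows 56-63 [x1,x2,x3,x4=0111]: 00000000  (ones: 0)
  rows 64-71 [x1,x2,x3,x4=1000]: 00000000  (ones: 0)
  rows 72-79 [x1,x2,x3,x4=1001]: 00000000  (ones: 0)
  rows 80-87 [x1,x2,x3,x4=1010]: 00000000  (ones: 0)
  rows 88-95 [x1,x2,x3,x4=1011]: 00000000  (ones: 0)
  rows 96-103 [x1,x2,x3,x4=1100]: 00000000  (ones: 0)
  rows 104-111 [x1,x2,x3,x4=1101]: 00000000  (ones: 0)
  rows 112-119 [x1,x2,x3,x4=1110]: 00000000  (ones: 0)
  rows 120-127 [x1,x2,x3,x4=1111]: 00000000  (ones: 0)
Satisfying assignments = 0+0+8+0+0+0+8+0+0+0+0+0+0+0+0+0 = 16

16


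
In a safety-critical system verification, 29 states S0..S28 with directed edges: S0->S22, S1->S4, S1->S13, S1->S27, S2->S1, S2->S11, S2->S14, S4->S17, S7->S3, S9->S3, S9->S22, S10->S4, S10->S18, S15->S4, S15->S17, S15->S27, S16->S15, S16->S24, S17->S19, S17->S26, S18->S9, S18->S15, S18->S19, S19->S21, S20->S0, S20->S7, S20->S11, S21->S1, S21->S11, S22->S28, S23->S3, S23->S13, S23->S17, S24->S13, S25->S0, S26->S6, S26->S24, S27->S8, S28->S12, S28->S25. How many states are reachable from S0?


BFS from S0:
  layer 0: {S0}
  layer 1: {S22}
  layer 2: {S28}
  layer 3: {S12, S25}
Reachable set: {S0, S12, S22, S25, S28}
Count = 5

5


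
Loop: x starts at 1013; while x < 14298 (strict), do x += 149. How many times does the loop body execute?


Step 1: x goes from 1013 toward 14298 by 149; the body runs while x<14298, so iterations = ceil((bound-start)/step)
Step 2: Distance=13285
Step 3: ceil(13285/149)=90

90


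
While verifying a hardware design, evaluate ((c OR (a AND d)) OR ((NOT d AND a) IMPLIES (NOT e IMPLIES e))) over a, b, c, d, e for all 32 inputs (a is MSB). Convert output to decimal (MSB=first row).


Formula: ((c OR (a AND d)) OR ((NOT d AND a) IMPLIES (NOT e IMPLIES e))) over a, b, c, d, e (32 rows)
Evaluate each row (bits = a,b,c,d,e, MSB first):
  row 0 [00000]: ((0 OR (0 AND 0)) OR ((NOT 0 AND 0) IMPLIES (NOT 0 IMPLIES 0))) -> 1
  row 1 [00001]: ((0 OR (0 AND 0)) OR ((NOT 0 AND 0) IMPLIES (NOT 1 IMPLIES 1))) -> 1
  row 2 [00010]: ((0 OR (0 AND 1)) OR ((NOT 1 AND 0) IMPLIES (NOT 0 IMPLIES 0))) -> 1
  row 3 [00011]: ((0 OR (0 AND 1)) OR ((NOT 1 AND 0) IMPLIES (NOT 1 IMPLIES 1))) -> 1
  row 4 [00100]: ((1 OR (0 AND 0)) OR ((NOT 0 AND 0) IMPLIES (NOT 0 IMPLIES 0))) -> 1
  row 5 [00101]: ((1 OR (0 AND 0)) OR ((NOT 0 AND 0) IMPLIES (NOT 1 IMPLIES 1))) -> 1
  row 6 [00110]: ((1 OR (0 AND 1)) OR ((NOT 1 AND 0) IMPLIES (NOT 0 IMPLIES 0))) -> 1
  row 7 [00111]: ((1 OR (0 AND 1)) OR ((NOT 1 AND 0) IMPLIES (NOT 1 IMPLIES 1))) -> 1
  row 8 [01000]: ((0 OR (0 AND 0)) OR ((NOT 0 AND 0) IMPLIES (NOT 0 IMPLIES 0))) -> 1
  row 9 [01001]: ((0 OR (0 AND 0)) OR ((NOT 0 AND 0) IMPLIES (NOT 1 IMPLIES 1))) -> 1
  row 10 [01010]: ((0 OR (0 AND 1)) OR ((NOT 1 AND 0) IMPLIES (NOT 0 IMPLIES 0))) -> 1
  row 11 [01011]: ((0 OR (0 AND 1)) OR ((NOT 1 AND 0) IMPLIES (NOT 1 IMPLIES 1))) -> 1
  row 12 [01100]: ((1 OR (0 AND 0)) OR ((NOT 0 AND 0) IMPLIES (NOT 0 IMPLIES 0))) -> 1
  row 13 [01101]: ((1 OR (0 AND 0)) OR ((NOT 0 AND 0) IMPLIES (NOT 1 IMPLIES 1))) -> 1
  row 14 [01110]: ((1 OR (0 AND 1)) OR ((NOT 1 AND 0) IMPLIES (NOT 0 IMPLIES 0))) -> 1
  row 15 [01111]: ((1 OR (0 AND 1)) OR ((NOT 1 AND 0) IMPLIES (NOT 1 IMPLIES 1))) -> 1
  row 16 [10000]: ((0 OR (1 AND 0)) OR ((NOT 0 AND 1) IMPLIES (NOT 0 IMPLIES 0))) -> 0
  row 17 [10001]: ((0 OR (1 AND 0)) OR ((NOT 0 AND 1) IMPLIES (NOT 1 IMPLIES 1))) -> 1
  row 18 [10010]: ((0 OR (1 AND 1)) OR ((NOT 1 AND 1) IMPLIES (NOT 0 IMPLIES 0))) -> 1
  row 19 [10011]: ((0 OR (1 AND 1)) OR ((NOT 1 AND 1) IMPLIES (NOT 1 IMPLIES 1))) -> 1
  row 20 [10100]: ((1 OR (1 AND 0)) OR ((NOT 0 AND 1) IMPLIES (NOT 0 IMPLIES 0))) -> 1
  row 21 [10101]: ((1 OR (1 AND 0)) OR ((NOT 0 AND 1) IMPLIES (NOT 1 IMPLIES 1))) -> 1
  row 22 [10110]: ((1 OR (1 AND 1)) OR ((NOT 1 AND 1) IMPLIES (NOT 0 IMPLIES 0))) -> 1
  row 23 [10111]: ((1 OR (1 AND 1)) OR ((NOT 1 AND 1) IMPLIES (NOT 1 IMPLIES 1))) -> 1
  row 24 [11000]: ((0 OR (1 AND 0)) OR ((NOT 0 AND 1) IMPLIES (NOT 0 IMPLIES 0))) -> 0
  row 25 [11001]: ((0 OR (1 AND 0)) OR ((NOT 0 AND 1) IMPLIES (NOT 1 IMPLIES 1))) -> 1
  row 26 [11010]: ((0 OR (1 AND 1)) OR ((NOT 1 AND 1) IMPLIES (NOT 0 IMPLIES 0))) -> 1
  row 27 [11011]: ((0 OR (1 AND 1)) OR ((NOT 1 AND 1) IMPLIES (NOT 1 IMPLIES 1))) -> 1
  row 28 [11100]: ((1 OR (1 AND 0)) OR ((NOT 0 AND 1) IMPLIES (NOT 0 IMPLIES 0))) -> 1
  row 29 [11101]: ((1 OR (1 AND 0)) OR ((NOT 0 AND 1) IMPLIES (NOT 1 IMPLIES 1))) -> 1
  row 30 [11110]: ((1 OR (1 AND 1)) OR ((NOT 1 AND 1) IMPLIES (NOT 0 IMPLIES 0))) -> 1
  row 31 [11111]: ((1 OR (1 AND 1)) OR ((NOT 1 AND 1) IMPLIES (NOT 1 IMPLIES 1))) -> 1
Full result column, 4 rows per line (a,b,c fixed per line; d,e runs 00..11 left to right):
  rows 0-3 [a,b,c=000]: 1111  = hex F
  rows 4-7 [a,b,c=001]: 1111  = hex F
  rows 8-11 [a,b,c=010]: 1111  = hex F
  rows 12-15 [a,b,c=011]: 1111  = hex F
  rows 16-19 [a,b,c=100]: 0111  = hex 7
  rows 20-23 [a,b,c=101]: 1111  = hex F
  rows 24-27 [a,b,c=110]: 0111  = hex 7
  rows 28-31 [a,b,c=111]: 1111  = hex F
Output column (row 0 .. row 31) = 11111111111111110111111101111111
Output column grouped in 4s = 1111 1111 1111 1111 0111 1111 0111 1111 = 0xFFFF7F7F
Convert to decimal digit by digit (value = value*16 + digit):
  F -> 15
  15*16 + 15 (F) = 255
  255*16 + 15 (F) = 4095
  4095*16 + 15 (F) = 65535
  65535*16 + 7 = 1048567
  1048567*16 + 15 (F) = 16777087
  16777087*16 + 7 = 268433399
  268433399*16 + 15 (F) = 4294934399
Decimal = 4294934399

4294934399


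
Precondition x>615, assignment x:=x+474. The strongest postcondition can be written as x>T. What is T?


Formula: sp(P, x:=E) = exists old_x. (x = E[old_x/x]) AND P[old_x/x] (old_x is the value of x before the assignment; eliminate old_x by solving x = E[old_x/x] for old_x)
Step 1: Precondition P: x>615, i.e. old_x > 615
Step 2: Assignment gives x = old_x + 474, so old_x = x - 474
Step 3: Substitute into P: x - 474 > 615
Step 4: Simplify: x > 615+474 = 1089

1089


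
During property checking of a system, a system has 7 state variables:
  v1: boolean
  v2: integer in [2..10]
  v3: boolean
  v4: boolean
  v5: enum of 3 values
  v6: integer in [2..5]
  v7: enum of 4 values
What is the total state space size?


State space = product of domain sizes of all variables.
Domain sizes:
  v1 (boolean): 2
  v2 (integer in [2..10]): 9
  v3 (boolean): 2
  v4 (boolean): 2
  v5 (enum of 3 values): 3
  v6 (integer in [2..5]): 4
  v7 (enum of 4 values): 4
Product = 2 * 9 * 2 * 2 * 3 * 4 * 4 = 3456

3456


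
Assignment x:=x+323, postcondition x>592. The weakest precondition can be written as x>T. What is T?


Formula: wp(x:=E, P) = P[E/x] (substitute E for x in postcondition)
Step 1: Postcondition: x>592
Step 2: Substitute x+323 for x: x+323>592
Step 3: Solve for x: x > 592-323 = 269

269


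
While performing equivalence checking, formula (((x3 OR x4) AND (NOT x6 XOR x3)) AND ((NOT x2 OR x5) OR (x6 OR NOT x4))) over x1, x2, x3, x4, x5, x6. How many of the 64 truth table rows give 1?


Formula: (((x3 OR x4) AND (NOT x6 XOR x3)) AND ((NOT x2 OR x5) OR (x6 OR NOT x4))) over 6 vars (64 rows)
Evaluate each row (x1, x2, x3, x4, x5, x6 as bits, MSB first):
  row 0 [000000]: (((0 OR 0) AND (NOT 0 XOR 0)) AND ((NOT 0 OR 0) OR (0 OR NOT 0))) -> 0
  row 1 [000001]: (((0 OR 0) AND (NOT 1 XOR 0)) AND ((NOT 0 OR 0) OR (1 OR NOT 0))) -> 0
  row 2 [000010]: (((0 OR 0) AND (NOT 0 XOR 0)) AND ((NOT 0 OR 1) OR (0 OR NOT 0))) -> 0
  row 3 [000011]: (((0 OR 0) AND (NOT 1 XOR 0)) AND ((NOT 0 OR 1) OR (1 OR NOT 0))) -> 0
  row 4 [000100]: (((0 OR 1) AND (NOT 0 XOR 0)) AND ((NOT 0 OR 0) OR (0 OR NOT 1))) -> 1
  (every remaining row is evaluated the same way; all 64 results are listed next)
Full result column, 8 rows per line (x1,x2,x3 fixed per line; x4,x5,x6 runs 000..111 left to right):
  rows 0-7 [x1,x2,x3=000]: 00001010  (ones: 2)
  rows 8-15 [x1,x2,x3=001]: 01010101  (ones: 4)
  rows 16-23 [x1,x2,x3=010]: 00000010  (ones: 1)
  rows 24-31 [x1,x2,x3=011]: 01010101  (ones: 4)
  rows 32-39 [x1,x2,x3=100]: 00001010  (ones: 2)
  rows 40-47 [x1,x2,x3=101]: 01010101  (ones: 4)
  rows 48-55 [x1,x2,x3=110]: 00000010  (ones: 1)
  rows 56-63 [x1,x2,x3=111]: 01010101  (ones: 4)
Count of 1-rows = 2+4+1+4+2+4+1+4 = 22

22
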